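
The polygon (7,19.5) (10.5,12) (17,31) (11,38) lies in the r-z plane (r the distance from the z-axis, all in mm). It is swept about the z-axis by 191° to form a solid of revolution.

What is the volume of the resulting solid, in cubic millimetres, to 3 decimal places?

Profile (r,z), 4 vertices: (7,19.5) (10.5,12) (17,31) (11,38)
edge 0: (7,19.5)→(10.5,12)  cross = 7·12 − 10.5·19.5 = -120.7500; (r_i+r_j)·cross = 17.5·-120.7500 = -2113.1250
edge 1: (10.5,12)→(17,31)  cross = 10.5·31 − 17·12 = 121.5000; (r_i+r_j)·cross = 27.5·121.5000 = 3341.2500
edge 2: (17,31)→(11,38)  cross = 17·38 − 11·31 = 305.0000; (r_i+r_j)·cross = 28·305.0000 = 8540.0000
edge 3: (11,38)→(7,19.5)  cross = 11·19.5 − 7·38 = -51.5000; (r_i+r_j)·cross = 18·-51.5000 = -927.0000
Σcross = 254.2500 → A = |Σcross|/2 = 127.1250 mm²
Σ(r_i+r_j)·cross = 8841.1250 → first moment M = |Σ|/6 = 1473.5208
R_c = M/A = 1473.5208/127.1250 = 11.5911 mm
θ = 191° = 3.333579 rad
V = θ·R_c·A = 3.333579·11.5911·127.1250 = 4912.098 mm³

Volume = 4912.098 mm³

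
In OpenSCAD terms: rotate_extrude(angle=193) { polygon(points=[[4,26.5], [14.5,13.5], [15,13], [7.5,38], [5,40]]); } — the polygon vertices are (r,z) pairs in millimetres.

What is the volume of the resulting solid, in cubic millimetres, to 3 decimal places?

Profile (r,z), 5 vertices: (4,26.5) (14.5,13.5) (15,13) (7.5,38) (5,40)
edge 0: (4,26.5)→(14.5,13.5)  cross = 4·13.5 − 14.5·26.5 = -330.2500; (r_i+r_j)·cross = 18.5·-330.2500 = -6109.6250
edge 1: (14.5,13.5)→(15,13)  cross = 14.5·13 − 15·13.5 = -14.0000; (r_i+r_j)·cross = 29.5·-14.0000 = -413.0000
edge 2: (15,13)→(7.5,38)  cross = 15·38 − 7.5·13 = 472.5000; (r_i+r_j)·cross = 22.5·472.5000 = 10631.2500
edge 3: (7.5,38)→(5,40)  cross = 7.5·40 − 5·38 = 110.0000; (r_i+r_j)·cross = 12.5·110.0000 = 1375.0000
edge 4: (5,40)→(4,26.5)  cross = 5·26.5 − 4·40 = -27.5000; (r_i+r_j)·cross = 9·-27.5000 = -247.5000
Σcross = 210.7500 → A = |Σcross|/2 = 105.3750 mm²
Σ(r_i+r_j)·cross = 5236.1250 → first moment M = |Σ|/6 = 872.6875
R_c = M/A = 872.6875/105.3750 = 8.2817 mm
θ = 193° = 3.368485 rad
V = θ·R_c·A = 3.368485·8.2817·105.3750 = 2939.635 mm³

Volume = 2939.635 mm³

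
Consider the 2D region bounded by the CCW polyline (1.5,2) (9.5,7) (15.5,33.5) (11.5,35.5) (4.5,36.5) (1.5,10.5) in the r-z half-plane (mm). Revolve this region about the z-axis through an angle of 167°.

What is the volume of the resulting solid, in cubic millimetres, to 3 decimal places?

Volume = 6646.487 mm³

Profile (r,z), 6 vertices: (1.5,2) (9.5,7) (15.5,33.5) (11.5,35.5) (4.5,36.5) (1.5,10.5)
edge 0: (1.5,2)→(9.5,7)  cross = 1.5·7 − 9.5·2 = -8.5000; (r_i+r_j)·cross = 11·-8.5000 = -93.5000
edge 1: (9.5,7)→(15.5,33.5)  cross = 9.5·33.5 − 15.5·7 = 209.7500; (r_i+r_j)·cross = 25·209.7500 = 5243.7500
edge 2: (15.5,33.5)→(11.5,35.5)  cross = 15.5·35.5 − 11.5·33.5 = 165.0000; (r_i+r_j)·cross = 27·165.0000 = 4455.0000
edge 3: (11.5,35.5)→(4.5,36.5)  cross = 11.5·36.5 − 4.5·35.5 = 260.0000; (r_i+r_j)·cross = 16·260.0000 = 4160.0000
edge 4: (4.5,36.5)→(1.5,10.5)  cross = 4.5·10.5 − 1.5·36.5 = -7.5000; (r_i+r_j)·cross = 6·-7.5000 = -45.0000
edge 5: (1.5,10.5)→(1.5,2)  cross = 1.5·2 − 1.5·10.5 = -12.7500; (r_i+r_j)·cross = 3·-12.7500 = -38.2500
Σcross = 606.0000 → A = |Σcross|/2 = 303.0000 mm²
Σ(r_i+r_j)·cross = 13682.0000 → first moment M = |Σ|/6 = 2280.3333
R_c = M/A = 2280.3333/303.0000 = 7.5259 mm
θ = 167° = 2.914700 rad
V = θ·R_c·A = 2.914700·7.5259·303.0000 = 6646.487 mm³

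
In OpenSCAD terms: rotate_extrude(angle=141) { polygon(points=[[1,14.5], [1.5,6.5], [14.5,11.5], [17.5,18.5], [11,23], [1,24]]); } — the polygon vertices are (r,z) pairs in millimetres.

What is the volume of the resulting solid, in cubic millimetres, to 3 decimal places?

Volume = 3862.969 mm³

Profile (r,z), 6 vertices: (1,14.5) (1.5,6.5) (14.5,11.5) (17.5,18.5) (11,23) (1,24)
edge 0: (1,14.5)→(1.5,6.5)  cross = 1·6.5 − 1.5·14.5 = -15.2500; (r_i+r_j)·cross = 2.5·-15.2500 = -38.1250
edge 1: (1.5,6.5)→(14.5,11.5)  cross = 1.5·11.5 − 14.5·6.5 = -77.0000; (r_i+r_j)·cross = 16·-77.0000 = -1232.0000
edge 2: (14.5,11.5)→(17.5,18.5)  cross = 14.5·18.5 − 17.5·11.5 = 67.0000; (r_i+r_j)·cross = 32·67.0000 = 2144.0000
edge 3: (17.5,18.5)→(11,23)  cross = 17.5·23 − 11·18.5 = 199.0000; (r_i+r_j)·cross = 28.5·199.0000 = 5671.5000
edge 4: (11,23)→(1,24)  cross = 11·24 − 1·23 = 241.0000; (r_i+r_j)·cross = 12·241.0000 = 2892.0000
edge 5: (1,24)→(1,14.5)  cross = 1·14.5 − 1·24 = -9.5000; (r_i+r_j)·cross = 2·-9.5000 = -19.0000
Σcross = 405.2500 → A = |Σcross|/2 = 202.6250 mm²
Σ(r_i+r_j)·cross = 9418.3750 → first moment M = |Σ|/6 = 1569.7292
R_c = M/A = 1569.7292/202.6250 = 7.7470 mm
θ = 141° = 2.460914 rad
V = θ·R_c·A = 2.460914·7.7470·202.6250 = 3862.969 mm³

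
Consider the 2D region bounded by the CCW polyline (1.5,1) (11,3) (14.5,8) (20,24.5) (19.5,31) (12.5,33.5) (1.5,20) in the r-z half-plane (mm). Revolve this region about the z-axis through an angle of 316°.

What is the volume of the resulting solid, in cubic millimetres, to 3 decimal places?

Profile (r,z), 7 vertices: (1.5,1) (11,3) (14.5,8) (20,24.5) (19.5,31) (12.5,33.5) (1.5,20)
edge 0: (1.5,1)→(11,3)  cross = 1.5·3 − 11·1 = -6.5000; (r_i+r_j)·cross = 12.5·-6.5000 = -81.2500
edge 1: (11,3)→(14.5,8)  cross = 11·8 − 14.5·3 = 44.5000; (r_i+r_j)·cross = 25.5·44.5000 = 1134.7500
edge 2: (14.5,8)→(20,24.5)  cross = 14.5·24.5 − 20·8 = 195.2500; (r_i+r_j)·cross = 34.5·195.2500 = 6736.1250
edge 3: (20,24.5)→(19.5,31)  cross = 20·31 − 19.5·24.5 = 142.2500; (r_i+r_j)·cross = 39.5·142.2500 = 5618.8750
edge 4: (19.5,31)→(12.5,33.5)  cross = 19.5·33.5 − 12.5·31 = 265.7500; (r_i+r_j)·cross = 32·265.7500 = 8504.0000
edge 5: (12.5,33.5)→(1.5,20)  cross = 12.5·20 − 1.5·33.5 = 199.7500; (r_i+r_j)·cross = 14·199.7500 = 2796.5000
edge 6: (1.5,20)→(1.5,1)  cross = 1.5·1 − 1.5·20 = -28.5000; (r_i+r_j)·cross = 3·-28.5000 = -85.5000
Σcross = 812.5000 → A = |Σcross|/2 = 406.2500 mm²
Σ(r_i+r_j)·cross = 24623.5000 → first moment M = |Σ|/6 = 4103.9167
R_c = M/A = 4103.9167/406.2500 = 10.1019 mm
θ = 316° = 5.515240 rad
V = θ·R_c·A = 5.515240·10.1019·406.2500 = 22634.087 mm³

Volume = 22634.087 mm³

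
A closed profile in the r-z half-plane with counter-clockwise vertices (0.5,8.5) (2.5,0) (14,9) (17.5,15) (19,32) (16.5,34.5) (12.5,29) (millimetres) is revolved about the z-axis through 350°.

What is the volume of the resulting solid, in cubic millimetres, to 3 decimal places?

Volume = 19433.659 mm³

Profile (r,z), 7 vertices: (0.5,8.5) (2.5,0) (14,9) (17.5,15) (19,32) (16.5,34.5) (12.5,29)
edge 0: (0.5,8.5)→(2.5,0)  cross = 0.5·0 − 2.5·8.5 = -21.2500; (r_i+r_j)·cross = 3·-21.2500 = -63.7500
edge 1: (2.5,0)→(14,9)  cross = 2.5·9 − 14·0 = 22.5000; (r_i+r_j)·cross = 16.5·22.5000 = 371.2500
edge 2: (14,9)→(17.5,15)  cross = 14·15 − 17.5·9 = 52.5000; (r_i+r_j)·cross = 31.5·52.5000 = 1653.7500
edge 3: (17.5,15)→(19,32)  cross = 17.5·32 − 19·15 = 275.0000; (r_i+r_j)·cross = 36.5·275.0000 = 10037.5000
edge 4: (19,32)→(16.5,34.5)  cross = 19·34.5 − 16.5·32 = 127.5000; (r_i+r_j)·cross = 35.5·127.5000 = 4526.2500
edge 5: (16.5,34.5)→(12.5,29)  cross = 16.5·29 − 12.5·34.5 = 47.2500; (r_i+r_j)·cross = 29·47.2500 = 1370.2500
edge 6: (12.5,29)→(0.5,8.5)  cross = 12.5·8.5 − 0.5·29 = 91.7500; (r_i+r_j)·cross = 13·91.7500 = 1192.7500
Σcross = 595.2500 → A = |Σcross|/2 = 297.6250 mm²
Σ(r_i+r_j)·cross = 19088.0000 → first moment M = |Σ|/6 = 3181.3333
R_c = M/A = 3181.3333/297.6250 = 10.6891 mm
θ = 350° = 6.108652 rad
V = θ·R_c·A = 6.108652·10.6891·297.6250 = 19433.659 mm³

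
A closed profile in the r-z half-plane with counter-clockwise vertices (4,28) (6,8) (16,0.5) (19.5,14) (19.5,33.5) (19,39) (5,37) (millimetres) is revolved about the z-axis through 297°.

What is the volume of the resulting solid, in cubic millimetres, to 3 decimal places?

Volume = 30427.572 mm³

Profile (r,z), 7 vertices: (4,28) (6,8) (16,0.5) (19.5,14) (19.5,33.5) (19,39) (5,37)
edge 0: (4,28)→(6,8)  cross = 4·8 − 6·28 = -136.0000; (r_i+r_j)·cross = 10·-136.0000 = -1360.0000
edge 1: (6,8)→(16,0.5)  cross = 6·0.5 − 16·8 = -125.0000; (r_i+r_j)·cross = 22·-125.0000 = -2750.0000
edge 2: (16,0.5)→(19.5,14)  cross = 16·14 − 19.5·0.5 = 214.2500; (r_i+r_j)·cross = 35.5·214.2500 = 7605.8750
edge 3: (19.5,14)→(19.5,33.5)  cross = 19.5·33.5 − 19.5·14 = 380.2500; (r_i+r_j)·cross = 39·380.2500 = 14829.7500
edge 4: (19.5,33.5)→(19,39)  cross = 19.5·39 − 19·33.5 = 124.0000; (r_i+r_j)·cross = 38.5·124.0000 = 4774.0000
edge 5: (19,39)→(5,37)  cross = 19·37 − 5·39 = 508.0000; (r_i+r_j)·cross = 24·508.0000 = 12192.0000
edge 6: (5,37)→(4,28)  cross = 5·28 − 4·37 = -8.0000; (r_i+r_j)·cross = 9·-8.0000 = -72.0000
Σcross = 957.5000 → A = |Σcross|/2 = 478.7500 mm²
Σ(r_i+r_j)·cross = 35219.6250 → first moment M = |Σ|/6 = 5869.9375
R_c = M/A = 5869.9375/478.7500 = 12.2610 mm
θ = 297° = 5.183628 rad
V = θ·R_c·A = 5.183628·12.2610·478.7500 = 30427.572 mm³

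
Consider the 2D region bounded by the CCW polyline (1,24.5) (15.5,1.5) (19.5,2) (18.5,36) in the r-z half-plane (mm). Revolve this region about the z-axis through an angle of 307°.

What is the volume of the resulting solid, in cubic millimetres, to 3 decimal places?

Volume = 24313.994 mm³

Profile (r,z), 4 vertices: (1,24.5) (15.5,1.5) (19.5,2) (18.5,36)
edge 0: (1,24.5)→(15.5,1.5)  cross = 1·1.5 − 15.5·24.5 = -378.2500; (r_i+r_j)·cross = 16.5·-378.2500 = -6241.1250
edge 1: (15.5,1.5)→(19.5,2)  cross = 15.5·2 − 19.5·1.5 = 1.7500; (r_i+r_j)·cross = 35·1.7500 = 61.2500
edge 2: (19.5,2)→(18.5,36)  cross = 19.5·36 − 18.5·2 = 665.0000; (r_i+r_j)·cross = 38·665.0000 = 25270.0000
edge 3: (18.5,36)→(1,24.5)  cross = 18.5·24.5 − 1·36 = 417.2500; (r_i+r_j)·cross = 19.5·417.2500 = 8136.3750
Σcross = 705.7500 → A = |Σcross|/2 = 352.8750 mm²
Σ(r_i+r_j)·cross = 27226.5000 → first moment M = |Σ|/6 = 4537.7500
R_c = M/A = 4537.7500/352.8750 = 12.8594 mm
θ = 307° = 5.358161 rad
V = θ·R_c·A = 5.358161·12.8594·352.8750 = 24313.994 mm³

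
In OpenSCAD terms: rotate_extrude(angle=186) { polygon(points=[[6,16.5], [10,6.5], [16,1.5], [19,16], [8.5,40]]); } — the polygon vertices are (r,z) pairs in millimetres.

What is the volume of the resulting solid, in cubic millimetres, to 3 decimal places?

Volume = 10467.261 mm³

Profile (r,z), 5 vertices: (6,16.5) (10,6.5) (16,1.5) (19,16) (8.5,40)
edge 0: (6,16.5)→(10,6.5)  cross = 6·6.5 − 10·16.5 = -126.0000; (r_i+r_j)·cross = 16·-126.0000 = -2016.0000
edge 1: (10,6.5)→(16,1.5)  cross = 10·1.5 − 16·6.5 = -89.0000; (r_i+r_j)·cross = 26·-89.0000 = -2314.0000
edge 2: (16,1.5)→(19,16)  cross = 16·16 − 19·1.5 = 227.5000; (r_i+r_j)·cross = 35·227.5000 = 7962.5000
edge 3: (19,16)→(8.5,40)  cross = 19·40 − 8.5·16 = 624.0000; (r_i+r_j)·cross = 27.5·624.0000 = 17160.0000
edge 4: (8.5,40)→(6,16.5)  cross = 8.5·16.5 − 6·40 = -99.7500; (r_i+r_j)·cross = 14.5·-99.7500 = -1446.3750
Σcross = 536.7500 → A = |Σcross|/2 = 268.3750 mm²
Σ(r_i+r_j)·cross = 19346.1250 → first moment M = |Σ|/6 = 3224.3542
R_c = M/A = 3224.3542/268.3750 = 12.0144 mm
θ = 186° = 3.246312 rad
V = θ·R_c·A = 3.246312·12.0144·268.3750 = 10467.261 mm³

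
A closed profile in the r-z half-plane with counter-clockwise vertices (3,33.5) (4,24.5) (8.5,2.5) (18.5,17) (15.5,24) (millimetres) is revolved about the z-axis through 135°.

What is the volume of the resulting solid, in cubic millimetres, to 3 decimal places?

Profile (r,z), 5 vertices: (3,33.5) (4,24.5) (8.5,2.5) (18.5,17) (15.5,24)
edge 0: (3,33.5)→(4,24.5)  cross = 3·24.5 − 4·33.5 = -60.5000; (r_i+r_j)·cross = 7·-60.5000 = -423.5000
edge 1: (4,24.5)→(8.5,2.5)  cross = 4·2.5 − 8.5·24.5 = -198.2500; (r_i+r_j)·cross = 12.5·-198.2500 = -2478.1250
edge 2: (8.5,2.5)→(18.5,17)  cross = 8.5·17 − 18.5·2.5 = 98.2500; (r_i+r_j)·cross = 27·98.2500 = 2652.7500
edge 3: (18.5,17)→(15.5,24)  cross = 18.5·24 − 15.5·17 = 180.5000; (r_i+r_j)·cross = 34·180.5000 = 6137.0000
edge 4: (15.5,24)→(3,33.5)  cross = 15.5·33.5 − 3·24 = 447.2500; (r_i+r_j)·cross = 18.5·447.2500 = 8274.1250
Σcross = 467.2500 → A = |Σcross|/2 = 233.6250 mm²
Σ(r_i+r_j)·cross = 14162.2500 → first moment M = |Σ|/6 = 2360.3750
R_c = M/A = 2360.3750/233.6250 = 10.1033 mm
θ = 135° = 2.356194 rad
V = θ·R_c·A = 2.356194·10.1033·233.6250 = 5561.503 mm³

Volume = 5561.503 mm³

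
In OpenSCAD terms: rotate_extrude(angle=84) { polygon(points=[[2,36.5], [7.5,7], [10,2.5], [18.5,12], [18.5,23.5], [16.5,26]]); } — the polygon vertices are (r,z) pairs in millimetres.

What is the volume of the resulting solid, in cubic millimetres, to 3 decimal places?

Volume = 4899.750 mm³

Profile (r,z), 6 vertices: (2,36.5) (7.5,7) (10,2.5) (18.5,12) (18.5,23.5) (16.5,26)
edge 0: (2,36.5)→(7.5,7)  cross = 2·7 − 7.5·36.5 = -259.7500; (r_i+r_j)·cross = 9.5·-259.7500 = -2467.6250
edge 1: (7.5,7)→(10,2.5)  cross = 7.5·2.5 − 10·7 = -51.2500; (r_i+r_j)·cross = 17.5·-51.2500 = -896.8750
edge 2: (10,2.5)→(18.5,12)  cross = 10·12 − 18.5·2.5 = 73.7500; (r_i+r_j)·cross = 28.5·73.7500 = 2101.8750
edge 3: (18.5,12)→(18.5,23.5)  cross = 18.5·23.5 − 18.5·12 = 212.7500; (r_i+r_j)·cross = 37·212.7500 = 7871.7500
edge 4: (18.5,23.5)→(16.5,26)  cross = 18.5·26 − 16.5·23.5 = 93.2500; (r_i+r_j)·cross = 35·93.2500 = 3263.7500
edge 5: (16.5,26)→(2,36.5)  cross = 16.5·36.5 − 2·26 = 550.2500; (r_i+r_j)·cross = 18.5·550.2500 = 10179.6250
Σcross = 619.0000 → A = |Σcross|/2 = 309.5000 mm²
Σ(r_i+r_j)·cross = 20052.5000 → first moment M = |Σ|/6 = 3342.0833
R_c = M/A = 3342.0833/309.5000 = 10.7983 mm
θ = 84° = 1.466077 rad
V = θ·R_c·A = 1.466077·10.7983·309.5000 = 4899.750 mm³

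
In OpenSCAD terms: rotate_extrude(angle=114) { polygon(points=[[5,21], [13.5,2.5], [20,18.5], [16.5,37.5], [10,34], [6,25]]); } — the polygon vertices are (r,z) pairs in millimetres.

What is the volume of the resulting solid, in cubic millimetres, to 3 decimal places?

Volume = 7821.911 mm³

Profile (r,z), 6 vertices: (5,21) (13.5,2.5) (20,18.5) (16.5,37.5) (10,34) (6,25)
edge 0: (5,21)→(13.5,2.5)  cross = 5·2.5 − 13.5·21 = -271.0000; (r_i+r_j)·cross = 18.5·-271.0000 = -5013.5000
edge 1: (13.5,2.5)→(20,18.5)  cross = 13.5·18.5 − 20·2.5 = 199.7500; (r_i+r_j)·cross = 33.5·199.7500 = 6691.6250
edge 2: (20,18.5)→(16.5,37.5)  cross = 20·37.5 − 16.5·18.5 = 444.7500; (r_i+r_j)·cross = 36.5·444.7500 = 16233.3750
edge 3: (16.5,37.5)→(10,34)  cross = 16.5·34 − 10·37.5 = 186.0000; (r_i+r_j)·cross = 26.5·186.0000 = 4929.0000
edge 4: (10,34)→(6,25)  cross = 10·25 − 6·34 = 46.0000; (r_i+r_j)·cross = 16·46.0000 = 736.0000
edge 5: (6,25)→(5,21)  cross = 6·21 − 5·25 = 1.0000; (r_i+r_j)·cross = 11·1.0000 = 11.0000
Σcross = 606.5000 → A = |Σcross|/2 = 303.2500 mm²
Σ(r_i+r_j)·cross = 23587.5000 → first moment M = |Σ|/6 = 3931.2500
R_c = M/A = 3931.2500/303.2500 = 12.9637 mm
θ = 114° = 1.989675 rad
V = θ·R_c·A = 1.989675·12.9637·303.2500 = 7821.911 mm³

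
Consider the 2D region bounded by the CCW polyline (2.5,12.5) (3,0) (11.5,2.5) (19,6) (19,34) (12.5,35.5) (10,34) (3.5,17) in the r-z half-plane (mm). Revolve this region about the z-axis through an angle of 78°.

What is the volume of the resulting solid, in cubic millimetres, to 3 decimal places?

Volume = 7012.009 mm³

Profile (r,z), 8 vertices: (2.5,12.5) (3,0) (11.5,2.5) (19,6) (19,34) (12.5,35.5) (10,34) (3.5,17)
edge 0: (2.5,12.5)→(3,0)  cross = 2.5·0 − 3·12.5 = -37.5000; (r_i+r_j)·cross = 5.5·-37.5000 = -206.2500
edge 1: (3,0)→(11.5,2.5)  cross = 3·2.5 − 11.5·0 = 7.5000; (r_i+r_j)·cross = 14.5·7.5000 = 108.7500
edge 2: (11.5,2.5)→(19,6)  cross = 11.5·6 − 19·2.5 = 21.5000; (r_i+r_j)·cross = 30.5·21.5000 = 655.7500
edge 3: (19,6)→(19,34)  cross = 19·34 − 19·6 = 532.0000; (r_i+r_j)·cross = 38·532.0000 = 20216.0000
edge 4: (19,34)→(12.5,35.5)  cross = 19·35.5 − 12.5·34 = 249.5000; (r_i+r_j)·cross = 31.5·249.5000 = 7859.2500
edge 5: (12.5,35.5)→(10,34)  cross = 12.5·34 − 10·35.5 = 70.0000; (r_i+r_j)·cross = 22.5·70.0000 = 1575.0000
edge 6: (10,34)→(3.5,17)  cross = 10·17 − 3.5·34 = 51.0000; (r_i+r_j)·cross = 13.5·51.0000 = 688.5000
edge 7: (3.5,17)→(2.5,12.5)  cross = 3.5·12.5 − 2.5·17 = 1.2500; (r_i+r_j)·cross = 6·1.2500 = 7.5000
Σcross = 895.2500 → A = |Σcross|/2 = 447.6250 mm²
Σ(r_i+r_j)·cross = 30904.5000 → first moment M = |Σ|/6 = 5150.7500
R_c = M/A = 5150.7500/447.6250 = 11.5068 mm
θ = 78° = 1.361357 rad
V = θ·R_c·A = 1.361357·11.5068·447.6250 = 7012.009 mm³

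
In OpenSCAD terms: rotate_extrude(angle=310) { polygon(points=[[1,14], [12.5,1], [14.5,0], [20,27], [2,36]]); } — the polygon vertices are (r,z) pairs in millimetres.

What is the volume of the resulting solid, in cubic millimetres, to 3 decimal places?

Volume = 22899.352 mm³

Profile (r,z), 5 vertices: (1,14) (12.5,1) (14.5,0) (20,27) (2,36)
edge 0: (1,14)→(12.5,1)  cross = 1·1 − 12.5·14 = -174.0000; (r_i+r_j)·cross = 13.5·-174.0000 = -2349.0000
edge 1: (12.5,1)→(14.5,0)  cross = 12.5·0 − 14.5·1 = -14.5000; (r_i+r_j)·cross = 27·-14.5000 = -391.5000
edge 2: (14.5,0)→(20,27)  cross = 14.5·27 − 20·0 = 391.5000; (r_i+r_j)·cross = 34.5·391.5000 = 13506.7500
edge 3: (20,27)→(2,36)  cross = 20·36 − 2·27 = 666.0000; (r_i+r_j)·cross = 22·666.0000 = 14652.0000
edge 4: (2,36)→(1,14)  cross = 2·14 − 1·36 = -8.0000; (r_i+r_j)·cross = 3·-8.0000 = -24.0000
Σcross = 861.0000 → A = |Σcross|/2 = 430.5000 mm²
Σ(r_i+r_j)·cross = 25394.2500 → first moment M = |Σ|/6 = 4232.3750
R_c = M/A = 4232.3750/430.5000 = 9.8313 mm
θ = 310° = 5.410521 rad
V = θ·R_c·A = 5.410521·9.8313·430.5000 = 22899.352 mm³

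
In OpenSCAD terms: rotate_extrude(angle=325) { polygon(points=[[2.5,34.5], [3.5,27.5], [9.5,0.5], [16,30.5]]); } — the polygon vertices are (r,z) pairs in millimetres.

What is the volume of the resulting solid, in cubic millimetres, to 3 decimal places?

Volume = 11628.729 mm³

Profile (r,z), 4 vertices: (2.5,34.5) (3.5,27.5) (9.5,0.5) (16,30.5)
edge 0: (2.5,34.5)→(3.5,27.5)  cross = 2.5·27.5 − 3.5·34.5 = -52.0000; (r_i+r_j)·cross = 6·-52.0000 = -312.0000
edge 1: (3.5,27.5)→(9.5,0.5)  cross = 3.5·0.5 − 9.5·27.5 = -259.5000; (r_i+r_j)·cross = 13·-259.5000 = -3373.5000
edge 2: (9.5,0.5)→(16,30.5)  cross = 9.5·30.5 − 16·0.5 = 281.7500; (r_i+r_j)·cross = 25.5·281.7500 = 7184.6250
edge 3: (16,30.5)→(2.5,34.5)  cross = 16·34.5 − 2.5·30.5 = 475.7500; (r_i+r_j)·cross = 18.5·475.7500 = 8801.3750
Σcross = 446.0000 → A = |Σcross|/2 = 223.0000 mm²
Σ(r_i+r_j)·cross = 12300.5000 → first moment M = |Σ|/6 = 2050.0833
R_c = M/A = 2050.0833/223.0000 = 9.1932 mm
θ = 325° = 5.672320 rad
V = θ·R_c·A = 5.672320·9.1932·223.0000 = 11628.729 mm³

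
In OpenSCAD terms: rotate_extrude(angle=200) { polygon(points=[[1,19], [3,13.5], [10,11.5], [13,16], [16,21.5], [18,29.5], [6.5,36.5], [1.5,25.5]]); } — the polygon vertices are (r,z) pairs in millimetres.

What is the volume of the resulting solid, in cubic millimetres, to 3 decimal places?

Profile (r,z), 8 vertices: (1,19) (3,13.5) (10,11.5) (13,16) (16,21.5) (18,29.5) (6.5,36.5) (1.5,25.5)
edge 0: (1,19)→(3,13.5)  cross = 1·13.5 − 3·19 = -43.5000; (r_i+r_j)·cross = 4·-43.5000 = -174.0000
edge 1: (3,13.5)→(10,11.5)  cross = 3·11.5 − 10·13.5 = -100.5000; (r_i+r_j)·cross = 13·-100.5000 = -1306.5000
edge 2: (10,11.5)→(13,16)  cross = 10·16 − 13·11.5 = 10.5000; (r_i+r_j)·cross = 23·10.5000 = 241.5000
edge 3: (13,16)→(16,21.5)  cross = 13·21.5 − 16·16 = 23.5000; (r_i+r_j)·cross = 29·23.5000 = 681.5000
edge 4: (16,21.5)→(18,29.5)  cross = 16·29.5 − 18·21.5 = 85.0000; (r_i+r_j)·cross = 34·85.0000 = 2890.0000
edge 5: (18,29.5)→(6.5,36.5)  cross = 18·36.5 − 6.5·29.5 = 465.2500; (r_i+r_j)·cross = 24.5·465.2500 = 11398.6250
edge 6: (6.5,36.5)→(1.5,25.5)  cross = 6.5·25.5 − 1.5·36.5 = 111.0000; (r_i+r_j)·cross = 8·111.0000 = 888.0000
edge 7: (1.5,25.5)→(1,19)  cross = 1.5·19 − 1·25.5 = 3.0000; (r_i+r_j)·cross = 2.5·3.0000 = 7.5000
Σcross = 554.2500 → A = |Σcross|/2 = 277.1250 mm²
Σ(r_i+r_j)·cross = 14626.6250 → first moment M = |Σ|/6 = 2437.7708
R_c = M/A = 2437.7708/277.1250 = 8.7966 mm
θ = 200° = 3.490659 rad
V = θ·R_c·A = 3.490659·8.7966·277.1250 = 8509.425 mm³

Volume = 8509.425 mm³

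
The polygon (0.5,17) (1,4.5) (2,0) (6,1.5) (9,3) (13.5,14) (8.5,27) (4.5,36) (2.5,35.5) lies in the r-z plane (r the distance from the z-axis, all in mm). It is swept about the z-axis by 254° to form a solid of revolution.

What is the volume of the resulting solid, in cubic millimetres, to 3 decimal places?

Volume = 7630.998 mm³

Profile (r,z), 9 vertices: (0.5,17) (1,4.5) (2,0) (6,1.5) (9,3) (13.5,14) (8.5,27) (4.5,36) (2.5,35.5)
edge 0: (0.5,17)→(1,4.5)  cross = 0.5·4.5 − 1·17 = -14.7500; (r_i+r_j)·cross = 1.5·-14.7500 = -22.1250
edge 1: (1,4.5)→(2,0)  cross = 1·0 − 2·4.5 = -9.0000; (r_i+r_j)·cross = 3·-9.0000 = -27.0000
edge 2: (2,0)→(6,1.5)  cross = 2·1.5 − 6·0 = 3.0000; (r_i+r_j)·cross = 8·3.0000 = 24.0000
edge 3: (6,1.5)→(9,3)  cross = 6·3 − 9·1.5 = 4.5000; (r_i+r_j)·cross = 15·4.5000 = 67.5000
edge 4: (9,3)→(13.5,14)  cross = 9·14 − 13.5·3 = 85.5000; (r_i+r_j)·cross = 22.5·85.5000 = 1923.7500
edge 5: (13.5,14)→(8.5,27)  cross = 13.5·27 − 8.5·14 = 245.5000; (r_i+r_j)·cross = 22·245.5000 = 5401.0000
edge 6: (8.5,27)→(4.5,36)  cross = 8.5·36 − 4.5·27 = 184.5000; (r_i+r_j)·cross = 13·184.5000 = 2398.5000
edge 7: (4.5,36)→(2.5,35.5)  cross = 4.5·35.5 − 2.5·36 = 69.7500; (r_i+r_j)·cross = 7·69.7500 = 488.2500
edge 8: (2.5,35.5)→(0.5,17)  cross = 2.5·17 − 0.5·35.5 = 24.7500; (r_i+r_j)·cross = 3·24.7500 = 74.2500
Σcross = 593.7500 → A = |Σcross|/2 = 296.8750 mm²
Σ(r_i+r_j)·cross = 10328.1250 → first moment M = |Σ|/6 = 1721.3542
R_c = M/A = 1721.3542/296.8750 = 5.7982 mm
θ = 254° = 4.433136 rad
V = θ·R_c·A = 4.433136·5.7982·296.8750 = 7630.998 mm³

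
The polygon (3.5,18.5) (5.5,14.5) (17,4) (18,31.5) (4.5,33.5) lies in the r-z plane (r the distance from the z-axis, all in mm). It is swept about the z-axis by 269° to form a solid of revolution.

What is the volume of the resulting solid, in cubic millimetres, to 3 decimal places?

Profile (r,z), 5 vertices: (3.5,18.5) (5.5,14.5) (17,4) (18,31.5) (4.5,33.5)
edge 0: (3.5,18.5)→(5.5,14.5)  cross = 3.5·14.5 − 5.5·18.5 = -51.0000; (r_i+r_j)·cross = 9·-51.0000 = -459.0000
edge 1: (5.5,14.5)→(17,4)  cross = 5.5·4 − 17·14.5 = -224.5000; (r_i+r_j)·cross = 22.5·-224.5000 = -5051.2500
edge 2: (17,4)→(18,31.5)  cross = 17·31.5 − 18·4 = 463.5000; (r_i+r_j)·cross = 35·463.5000 = 16222.5000
edge 3: (18,31.5)→(4.5,33.5)  cross = 18·33.5 − 4.5·31.5 = 461.2500; (r_i+r_j)·cross = 22.5·461.2500 = 10378.1250
edge 4: (4.5,33.5)→(3.5,18.5)  cross = 4.5·18.5 − 3.5·33.5 = -34.0000; (r_i+r_j)·cross = 8·-34.0000 = -272.0000
Σcross = 615.2500 → A = |Σcross|/2 = 307.6250 mm²
Σ(r_i+r_j)·cross = 20818.3750 → first moment M = |Σ|/6 = 3469.7292
R_c = M/A = 3469.7292/307.6250 = 11.2791 mm
θ = 269° = 4.694936 rad
V = θ·R_c·A = 4.694936·11.2791·307.6250 = 16290.155 mm³

Volume = 16290.155 mm³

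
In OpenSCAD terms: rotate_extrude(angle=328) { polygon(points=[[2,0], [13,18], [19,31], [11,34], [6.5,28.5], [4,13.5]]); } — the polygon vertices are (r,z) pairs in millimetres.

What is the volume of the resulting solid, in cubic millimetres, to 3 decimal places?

Volume = 12234.714 mm³

Profile (r,z), 6 vertices: (2,0) (13,18) (19,31) (11,34) (6.5,28.5) (4,13.5)
edge 0: (2,0)→(13,18)  cross = 2·18 − 13·0 = 36.0000; (r_i+r_j)·cross = 15·36.0000 = 540.0000
edge 1: (13,18)→(19,31)  cross = 13·31 − 19·18 = 61.0000; (r_i+r_j)·cross = 32·61.0000 = 1952.0000
edge 2: (19,31)→(11,34)  cross = 19·34 − 11·31 = 305.0000; (r_i+r_j)·cross = 30·305.0000 = 9150.0000
edge 3: (11,34)→(6.5,28.5)  cross = 11·28.5 − 6.5·34 = 92.5000; (r_i+r_j)·cross = 17.5·92.5000 = 1618.7500
edge 4: (6.5,28.5)→(4,13.5)  cross = 6.5·13.5 − 4·28.5 = -26.2500; (r_i+r_j)·cross = 10.5·-26.2500 = -275.6250
edge 5: (4,13.5)→(2,0)  cross = 4·0 − 2·13.5 = -27.0000; (r_i+r_j)·cross = 6·-27.0000 = -162.0000
Σcross = 441.2500 → A = |Σcross|/2 = 220.6250 mm²
Σ(r_i+r_j)·cross = 12823.1250 → first moment M = |Σ|/6 = 2137.1875
R_c = M/A = 2137.1875/220.6250 = 9.6870 mm
θ = 328° = 5.724680 rad
V = θ·R_c·A = 5.724680·9.6870·220.6250 = 12234.714 mm³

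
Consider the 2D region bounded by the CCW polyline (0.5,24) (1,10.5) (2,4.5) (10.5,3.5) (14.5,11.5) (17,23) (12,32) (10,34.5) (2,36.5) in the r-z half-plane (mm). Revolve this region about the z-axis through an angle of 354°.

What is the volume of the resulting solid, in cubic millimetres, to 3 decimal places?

Profile (r,z), 9 vertices: (0.5,24) (1,10.5) (2,4.5) (10.5,3.5) (14.5,11.5) (17,23) (12,32) (10,34.5) (2,36.5)
edge 0: (0.5,24)→(1,10.5)  cross = 0.5·10.5 − 1·24 = -18.7500; (r_i+r_j)·cross = 1.5·-18.7500 = -28.1250
edge 1: (1,10.5)→(2,4.5)  cross = 1·4.5 − 2·10.5 = -16.5000; (r_i+r_j)·cross = 3·-16.5000 = -49.5000
edge 2: (2,4.5)→(10.5,3.5)  cross = 2·3.5 − 10.5·4.5 = -40.2500; (r_i+r_j)·cross = 12.5·-40.2500 = -503.1250
edge 3: (10.5,3.5)→(14.5,11.5)  cross = 10.5·11.5 − 14.5·3.5 = 70.0000; (r_i+r_j)·cross = 25·70.0000 = 1750.0000
edge 4: (14.5,11.5)→(17,23)  cross = 14.5·23 − 17·11.5 = 138.0000; (r_i+r_j)·cross = 31.5·138.0000 = 4347.0000
edge 5: (17,23)→(12,32)  cross = 17·32 − 12·23 = 268.0000; (r_i+r_j)·cross = 29·268.0000 = 7772.0000
edge 6: (12,32)→(10,34.5)  cross = 12·34.5 − 10·32 = 94.0000; (r_i+r_j)·cross = 22·94.0000 = 2068.0000
edge 7: (10,34.5)→(2,36.5)  cross = 10·36.5 − 2·34.5 = 296.0000; (r_i+r_j)·cross = 12·296.0000 = 3552.0000
edge 8: (2,36.5)→(0.5,24)  cross = 2·24 − 0.5·36.5 = 29.7500; (r_i+r_j)·cross = 2.5·29.7500 = 74.3750
Σcross = 820.2500 → A = |Σcross|/2 = 410.1250 mm²
Σ(r_i+r_j)·cross = 18982.6250 → first moment M = |Σ|/6 = 3163.7708
R_c = M/A = 3163.7708/410.1250 = 7.7142 mm
θ = 354° = 6.178466 rad
V = θ·R_c·A = 6.178466·7.7142·410.1250 = 19547.249 mm³

Volume = 19547.249 mm³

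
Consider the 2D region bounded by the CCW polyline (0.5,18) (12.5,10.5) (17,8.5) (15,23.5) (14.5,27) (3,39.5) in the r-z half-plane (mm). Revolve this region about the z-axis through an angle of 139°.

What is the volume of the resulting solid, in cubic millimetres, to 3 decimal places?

Profile (r,z), 6 vertices: (0.5,18) (12.5,10.5) (17,8.5) (15,23.5) (14.5,27) (3,39.5)
edge 0: (0.5,18)→(12.5,10.5)  cross = 0.5·10.5 − 12.5·18 = -219.7500; (r_i+r_j)·cross = 13·-219.7500 = -2856.7500
edge 1: (12.5,10.5)→(17,8.5)  cross = 12.5·8.5 − 17·10.5 = -72.2500; (r_i+r_j)·cross = 29.5·-72.2500 = -2131.3750
edge 2: (17,8.5)→(15,23.5)  cross = 17·23.5 − 15·8.5 = 272.0000; (r_i+r_j)·cross = 32·272.0000 = 8704.0000
edge 3: (15,23.5)→(14.5,27)  cross = 15·27 − 14.5·23.5 = 64.2500; (r_i+r_j)·cross = 29.5·64.2500 = 1895.3750
edge 4: (14.5,27)→(3,39.5)  cross = 14.5·39.5 − 3·27 = 491.7500; (r_i+r_j)·cross = 17.5·491.7500 = 8605.6250
edge 5: (3,39.5)→(0.5,18)  cross = 3·18 − 0.5·39.5 = 34.2500; (r_i+r_j)·cross = 3.5·34.2500 = 119.8750
Σcross = 570.2500 → A = |Σcross|/2 = 285.1250 mm²
Σ(r_i+r_j)·cross = 14336.7500 → first moment M = |Σ|/6 = 2389.4583
R_c = M/A = 2389.4583/285.1250 = 8.3804 mm
θ = 139° = 2.426008 rad
V = θ·R_c·A = 2.426008·8.3804·285.1250 = 5796.844 mm³

Volume = 5796.844 mm³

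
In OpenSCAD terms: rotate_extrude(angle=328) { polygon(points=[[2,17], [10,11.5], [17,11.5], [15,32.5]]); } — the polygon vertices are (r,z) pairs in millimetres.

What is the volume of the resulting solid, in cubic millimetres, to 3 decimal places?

Profile (r,z), 4 vertices: (2,17) (10,11.5) (17,11.5) (15,32.5)
edge 0: (2,17)→(10,11.5)  cross = 2·11.5 − 10·17 = -147.0000; (r_i+r_j)·cross = 12·-147.0000 = -1764.0000
edge 1: (10,11.5)→(17,11.5)  cross = 10·11.5 − 17·11.5 = -80.5000; (r_i+r_j)·cross = 27·-80.5000 = -2173.5000
edge 2: (17,11.5)→(15,32.5)  cross = 17·32.5 − 15·11.5 = 380.0000; (r_i+r_j)·cross = 32·380.0000 = 12160.0000
edge 3: (15,32.5)→(2,17)  cross = 15·17 − 2·32.5 = 190.0000; (r_i+r_j)·cross = 17·190.0000 = 3230.0000
Σcross = 342.5000 → A = |Σcross|/2 = 171.2500 mm²
Σ(r_i+r_j)·cross = 11452.5000 → first moment M = |Σ|/6 = 1908.7500
R_c = M/A = 1908.7500/171.2500 = 11.1460 mm
θ = 328° = 5.724680 rad
V = θ·R_c·A = 5.724680·11.1460·171.2500 = 10926.983 mm³

Volume = 10926.983 mm³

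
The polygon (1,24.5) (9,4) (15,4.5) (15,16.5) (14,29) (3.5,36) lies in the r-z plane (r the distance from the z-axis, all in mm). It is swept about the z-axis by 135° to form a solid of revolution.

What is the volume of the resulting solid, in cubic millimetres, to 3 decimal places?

Volume = 6263.796 mm³

Profile (r,z), 6 vertices: (1,24.5) (9,4) (15,4.5) (15,16.5) (14,29) (3.5,36)
edge 0: (1,24.5)→(9,4)  cross = 1·4 − 9·24.5 = -216.5000; (r_i+r_j)·cross = 10·-216.5000 = -2165.0000
edge 1: (9,4)→(15,4.5)  cross = 9·4.5 − 15·4 = -19.5000; (r_i+r_j)·cross = 24·-19.5000 = -468.0000
edge 2: (15,4.5)→(15,16.5)  cross = 15·16.5 − 15·4.5 = 180.0000; (r_i+r_j)·cross = 30·180.0000 = 5400.0000
edge 3: (15,16.5)→(14,29)  cross = 15·29 − 14·16.5 = 204.0000; (r_i+r_j)·cross = 29·204.0000 = 5916.0000
edge 4: (14,29)→(3.5,36)  cross = 14·36 − 3.5·29 = 402.5000; (r_i+r_j)·cross = 17.5·402.5000 = 7043.7500
edge 5: (3.5,36)→(1,24.5)  cross = 3.5·24.5 − 1·36 = 49.7500; (r_i+r_j)·cross = 4.5·49.7500 = 223.8750
Σcross = 600.2500 → A = |Σcross|/2 = 300.1250 mm²
Σ(r_i+r_j)·cross = 15950.6250 → first moment M = |Σ|/6 = 2658.4375
R_c = M/A = 2658.4375/300.1250 = 8.8578 mm
θ = 135° = 2.356194 rad
V = θ·R_c·A = 2.356194·8.8578·300.1250 = 6263.796 mm³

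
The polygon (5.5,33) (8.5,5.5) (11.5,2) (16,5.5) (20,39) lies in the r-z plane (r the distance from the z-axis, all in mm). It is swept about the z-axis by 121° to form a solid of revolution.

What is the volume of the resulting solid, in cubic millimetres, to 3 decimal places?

Volume = 9255.220 mm³

Profile (r,z), 5 vertices: (5.5,33) (8.5,5.5) (11.5,2) (16,5.5) (20,39)
edge 0: (5.5,33)→(8.5,5.5)  cross = 5.5·5.5 − 8.5·33 = -250.2500; (r_i+r_j)·cross = 14·-250.2500 = -3503.5000
edge 1: (8.5,5.5)→(11.5,2)  cross = 8.5·2 − 11.5·5.5 = -46.2500; (r_i+r_j)·cross = 20·-46.2500 = -925.0000
edge 2: (11.5,2)→(16,5.5)  cross = 11.5·5.5 − 16·2 = 31.2500; (r_i+r_j)·cross = 27.5·31.2500 = 859.3750
edge 3: (16,5.5)→(20,39)  cross = 16·39 − 20·5.5 = 514.0000; (r_i+r_j)·cross = 36·514.0000 = 18504.0000
edge 4: (20,39)→(5.5,33)  cross = 20·33 − 5.5·39 = 445.5000; (r_i+r_j)·cross = 25.5·445.5000 = 11360.2500
Σcross = 694.2500 → A = |Σcross|/2 = 347.1250 mm²
Σ(r_i+r_j)·cross = 26295.1250 → first moment M = |Σ|/6 = 4382.5208
R_c = M/A = 4382.5208/347.1250 = 12.6252 mm
θ = 121° = 2.111848 rad
V = θ·R_c·A = 2.111848·12.6252·347.1250 = 9255.220 mm³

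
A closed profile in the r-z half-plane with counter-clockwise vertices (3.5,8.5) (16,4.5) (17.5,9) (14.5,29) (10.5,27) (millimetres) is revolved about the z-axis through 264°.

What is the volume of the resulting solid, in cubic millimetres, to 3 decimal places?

Profile (r,z), 5 vertices: (3.5,8.5) (16,4.5) (17.5,9) (14.5,29) (10.5,27)
edge 0: (3.5,8.5)→(16,4.5)  cross = 3.5·4.5 − 16·8.5 = -120.2500; (r_i+r_j)·cross = 19.5·-120.2500 = -2344.8750
edge 1: (16,4.5)→(17.5,9)  cross = 16·9 − 17.5·4.5 = 65.2500; (r_i+r_j)·cross = 33.5·65.2500 = 2185.8750
edge 2: (17.5,9)→(14.5,29)  cross = 17.5·29 − 14.5·9 = 377.0000; (r_i+r_j)·cross = 32·377.0000 = 12064.0000
edge 3: (14.5,29)→(10.5,27)  cross = 14.5·27 − 10.5·29 = 87.0000; (r_i+r_j)·cross = 25·87.0000 = 2175.0000
edge 4: (10.5,27)→(3.5,8.5)  cross = 10.5·8.5 − 3.5·27 = -5.2500; (r_i+r_j)·cross = 14·-5.2500 = -73.5000
Σcross = 403.7500 → A = |Σcross|/2 = 201.8750 mm²
Σ(r_i+r_j)·cross = 14006.5000 → first moment M = |Σ|/6 = 2334.4167
R_c = M/A = 2334.4167/201.8750 = 11.5637 mm
θ = 264° = 4.607669 rad
V = θ·R_c·A = 4.607669·11.5637·201.8750 = 10756.220 mm³

Volume = 10756.220 mm³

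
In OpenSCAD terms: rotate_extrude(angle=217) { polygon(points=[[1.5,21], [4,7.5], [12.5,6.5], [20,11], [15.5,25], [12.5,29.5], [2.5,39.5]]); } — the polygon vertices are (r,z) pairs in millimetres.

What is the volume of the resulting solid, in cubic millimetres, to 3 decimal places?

Profile (r,z), 7 vertices: (1.5,21) (4,7.5) (12.5,6.5) (20,11) (15.5,25) (12.5,29.5) (2.5,39.5)
edge 0: (1.5,21)→(4,7.5)  cross = 1.5·7.5 − 4·21 = -72.7500; (r_i+r_j)·cross = 5.5·-72.7500 = -400.1250
edge 1: (4,7.5)→(12.5,6.5)  cross = 4·6.5 − 12.5·7.5 = -67.7500; (r_i+r_j)·cross = 16.5·-67.7500 = -1117.8750
edge 2: (12.5,6.5)→(20,11)  cross = 12.5·11 − 20·6.5 = 7.5000; (r_i+r_j)·cross = 32.5·7.5000 = 243.7500
edge 3: (20,11)→(15.5,25)  cross = 20·25 − 15.5·11 = 329.5000; (r_i+r_j)·cross = 35.5·329.5000 = 11697.2500
edge 4: (15.5,25)→(12.5,29.5)  cross = 15.5·29.5 − 12.5·25 = 144.7500; (r_i+r_j)·cross = 28·144.7500 = 4053.0000
edge 5: (12.5,29.5)→(2.5,39.5)  cross = 12.5·39.5 − 2.5·29.5 = 420.0000; (r_i+r_j)·cross = 15·420.0000 = 6300.0000
edge 6: (2.5,39.5)→(1.5,21)  cross = 2.5·21 − 1.5·39.5 = -6.7500; (r_i+r_j)·cross = 4·-6.7500 = -27.0000
Σcross = 754.5000 → A = |Σcross|/2 = 377.2500 mm²
Σ(r_i+r_j)·cross = 20749.0000 → first moment M = |Σ|/6 = 3458.1667
R_c = M/A = 3458.1667/377.2500 = 9.1668 mm
θ = 217° = 3.787364 rad
V = θ·R_c·A = 3.787364·9.1668·377.2500 = 13097.338 mm³

Volume = 13097.338 mm³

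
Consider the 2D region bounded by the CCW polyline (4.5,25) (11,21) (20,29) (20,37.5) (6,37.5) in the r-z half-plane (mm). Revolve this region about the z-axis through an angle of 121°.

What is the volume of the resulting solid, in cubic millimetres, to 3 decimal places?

Volume = 5041.818 mm³

Profile (r,z), 5 vertices: (4.5,25) (11,21) (20,29) (20,37.5) (6,37.5)
edge 0: (4.5,25)→(11,21)  cross = 4.5·21 − 11·25 = -180.5000; (r_i+r_j)·cross = 15.5·-180.5000 = -2797.7500
edge 1: (11,21)→(20,29)  cross = 11·29 − 20·21 = -101.0000; (r_i+r_j)·cross = 31·-101.0000 = -3131.0000
edge 2: (20,29)→(20,37.5)  cross = 20·37.5 − 20·29 = 170.0000; (r_i+r_j)·cross = 40·170.0000 = 6800.0000
edge 3: (20,37.5)→(6,37.5)  cross = 20·37.5 − 6·37.5 = 525.0000; (r_i+r_j)·cross = 26·525.0000 = 13650.0000
edge 4: (6,37.5)→(4.5,25)  cross = 6·25 − 4.5·37.5 = -18.7500; (r_i+r_j)·cross = 10.5·-18.7500 = -196.8750
Σcross = 394.7500 → A = |Σcross|/2 = 197.3750 mm²
Σ(r_i+r_j)·cross = 14324.3750 → first moment M = |Σ|/6 = 2387.3958
R_c = M/A = 2387.3958/197.3750 = 12.0957 mm
θ = 121° = 2.111848 rad
V = θ·R_c·A = 2.111848·12.0957·197.3750 = 5041.818 mm³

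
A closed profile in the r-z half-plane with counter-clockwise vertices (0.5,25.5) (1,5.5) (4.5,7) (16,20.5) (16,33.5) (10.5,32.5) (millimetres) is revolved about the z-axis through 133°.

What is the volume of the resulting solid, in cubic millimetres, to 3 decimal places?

Volume = 5162.738 mm³

Profile (r,z), 6 vertices: (0.5,25.5) (1,5.5) (4.5,7) (16,20.5) (16,33.5) (10.5,32.5)
edge 0: (0.5,25.5)→(1,5.5)  cross = 0.5·5.5 − 1·25.5 = -22.7500; (r_i+r_j)·cross = 1.5·-22.7500 = -34.1250
edge 1: (1,5.5)→(4.5,7)  cross = 1·7 − 4.5·5.5 = -17.7500; (r_i+r_j)·cross = 5.5·-17.7500 = -97.6250
edge 2: (4.5,7)→(16,20.5)  cross = 4.5·20.5 − 16·7 = -19.7500; (r_i+r_j)·cross = 20.5·-19.7500 = -404.8750
edge 3: (16,20.5)→(16,33.5)  cross = 16·33.5 − 16·20.5 = 208.0000; (r_i+r_j)·cross = 32·208.0000 = 6656.0000
edge 4: (16,33.5)→(10.5,32.5)  cross = 16·32.5 − 10.5·33.5 = 168.2500; (r_i+r_j)·cross = 26.5·168.2500 = 4458.6250
edge 5: (10.5,32.5)→(0.5,25.5)  cross = 10.5·25.5 − 0.5·32.5 = 251.5000; (r_i+r_j)·cross = 11·251.5000 = 2766.5000
Σcross = 567.5000 → A = |Σcross|/2 = 283.7500 mm²
Σ(r_i+r_j)·cross = 13344.5000 → first moment M = |Σ|/6 = 2224.0833
R_c = M/A = 2224.0833/283.7500 = 7.8382 mm
θ = 133° = 2.321288 rad
V = θ·R_c·A = 2.321288·7.8382·283.7500 = 5162.738 mm³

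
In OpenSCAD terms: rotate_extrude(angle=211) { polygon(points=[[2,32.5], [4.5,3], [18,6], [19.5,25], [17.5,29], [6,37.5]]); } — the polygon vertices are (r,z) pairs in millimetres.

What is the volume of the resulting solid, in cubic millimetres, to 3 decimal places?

Profile (r,z), 6 vertices: (2,32.5) (4.5,3) (18,6) (19.5,25) (17.5,29) (6,37.5)
edge 0: (2,32.5)→(4.5,3)  cross = 2·3 − 4.5·32.5 = -140.2500; (r_i+r_j)·cross = 6.5·-140.2500 = -911.6250
edge 1: (4.5,3)→(18,6)  cross = 4.5·6 − 18·3 = -27.0000; (r_i+r_j)·cross = 22.5·-27.0000 = -607.5000
edge 2: (18,6)→(19.5,25)  cross = 18·25 − 19.5·6 = 333.0000; (r_i+r_j)·cross = 37.5·333.0000 = 12487.5000
edge 3: (19.5,25)→(17.5,29)  cross = 19.5·29 − 17.5·25 = 128.0000; (r_i+r_j)·cross = 37·128.0000 = 4736.0000
edge 4: (17.5,29)→(6,37.5)  cross = 17.5·37.5 − 6·29 = 482.2500; (r_i+r_j)·cross = 23.5·482.2500 = 11332.8750
edge 5: (6,37.5)→(2,32.5)  cross = 6·32.5 − 2·37.5 = 120.0000; (r_i+r_j)·cross = 8·120.0000 = 960.0000
Σcross = 896.0000 → A = |Σcross|/2 = 448.0000 mm²
Σ(r_i+r_j)·cross = 27997.2500 → first moment M = |Σ|/6 = 4666.2083
R_c = M/A = 4666.2083/448.0000 = 10.4156 mm
θ = 211° = 3.682645 rad
V = θ·R_c·A = 3.682645·10.4156·448.0000 = 17183.987 mm³

Volume = 17183.987 mm³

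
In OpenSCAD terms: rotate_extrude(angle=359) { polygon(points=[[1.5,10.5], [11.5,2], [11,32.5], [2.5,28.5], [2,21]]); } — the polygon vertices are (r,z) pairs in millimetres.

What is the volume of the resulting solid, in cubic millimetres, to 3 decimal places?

Profile (r,z), 5 vertices: (1.5,10.5) (11.5,2) (11,32.5) (2.5,28.5) (2,21)
edge 0: (1.5,10.5)→(11.5,2)  cross = 1.5·2 − 11.5·10.5 = -117.7500; (r_i+r_j)·cross = 13·-117.7500 = -1530.7500
edge 1: (11.5,2)→(11,32.5)  cross = 11.5·32.5 − 11·2 = 351.7500; (r_i+r_j)·cross = 22.5·351.7500 = 7914.3750
edge 2: (11,32.5)→(2.5,28.5)  cross = 11·28.5 − 2.5·32.5 = 232.2500; (r_i+r_j)·cross = 13.5·232.2500 = 3135.3750
edge 3: (2.5,28.5)→(2,21)  cross = 2.5·21 − 2·28.5 = -4.5000; (r_i+r_j)·cross = 4.5·-4.5000 = -20.2500
edge 4: (2,21)→(1.5,10.5)  cross = 2·10.5 − 1.5·21 = -10.5000; (r_i+r_j)·cross = 3.5·-10.5000 = -36.7500
Σcross = 451.2500 → A = |Σcross|/2 = 225.6250 mm²
Σ(r_i+r_j)·cross = 9462.0000 → first moment M = |Σ|/6 = 1577.0000
R_c = M/A = 1577.0000/225.6250 = 6.9895 mm
θ = 359° = 6.265732 rad
V = θ·R_c·A = 6.265732·6.9895·225.6250 = 9881.059 mm³

Volume = 9881.059 mm³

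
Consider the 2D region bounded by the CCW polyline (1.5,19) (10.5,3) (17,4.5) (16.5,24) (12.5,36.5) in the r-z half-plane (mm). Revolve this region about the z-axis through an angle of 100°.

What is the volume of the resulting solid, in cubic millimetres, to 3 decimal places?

Volume = 5835.581 mm³

Profile (r,z), 5 vertices: (1.5,19) (10.5,3) (17,4.5) (16.5,24) (12.5,36.5)
edge 0: (1.5,19)→(10.5,3)  cross = 1.5·3 − 10.5·19 = -195.0000; (r_i+r_j)·cross = 12·-195.0000 = -2340.0000
edge 1: (10.5,3)→(17,4.5)  cross = 10.5·4.5 − 17·3 = -3.7500; (r_i+r_j)·cross = 27.5·-3.7500 = -103.1250
edge 2: (17,4.5)→(16.5,24)  cross = 17·24 − 16.5·4.5 = 333.7500; (r_i+r_j)·cross = 33.5·333.7500 = 11180.6250
edge 3: (16.5,24)→(12.5,36.5)  cross = 16.5·36.5 − 12.5·24 = 302.2500; (r_i+r_j)·cross = 29·302.2500 = 8765.2500
edge 4: (12.5,36.5)→(1.5,19)  cross = 12.5·19 − 1.5·36.5 = 182.7500; (r_i+r_j)·cross = 14·182.7500 = 2558.5000
Σcross = 620.0000 → A = |Σcross|/2 = 310.0000 mm²
Σ(r_i+r_j)·cross = 20061.2500 → first moment M = |Σ|/6 = 3343.5417
R_c = M/A = 3343.5417/310.0000 = 10.7856 mm
θ = 100° = 1.745329 rad
V = θ·R_c·A = 1.745329·10.7856·310.0000 = 5835.581 mm³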